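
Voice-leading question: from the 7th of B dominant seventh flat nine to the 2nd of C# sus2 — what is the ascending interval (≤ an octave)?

The 7th of B dominant seventh flat nine is A; the 2nd of C# sus2 is D#.
From A to D#: 6 semitones over a fourth = augmented.

augmented fourth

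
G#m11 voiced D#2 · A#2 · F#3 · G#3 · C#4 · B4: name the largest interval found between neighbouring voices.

minor seventh

Adjacent intervals: D#2→A#2 = perfect fifth; A#2→F#3 = minor sixth; F#3→G#3 = major second; G#3→C#4 = perfect fourth; C#4→B4 = minor seventh.
The largest is C#4 to B4, a minor seventh (10 semitones).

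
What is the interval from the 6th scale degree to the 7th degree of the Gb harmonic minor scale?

augmented 2nd

The scale runs Gb Ab Bbb Cb Db Ebb F.
The 6th scale degree is Ebb and the scale degree 7 is F.
2 letter names make it a second; at 3 semitones (a half step wider than major) the quality is augmented.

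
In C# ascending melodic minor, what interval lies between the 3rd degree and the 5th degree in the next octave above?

M10

The scale runs C# D# E F# G# A# B#.
The 3rd degree is E and the degree 5 (up an octave) is G#.
Counting 10 letters and 16 half steps from E gives a major tenth.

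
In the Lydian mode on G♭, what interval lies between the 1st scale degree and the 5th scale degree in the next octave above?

The scale runs G♭ A♭ B♭ C D♭ E♭ F.
That puts G♭ below D♭.
G♭ up to D♭ spans 12 letter names and 19 semitones — a perfect twelfth.

perfect twelfth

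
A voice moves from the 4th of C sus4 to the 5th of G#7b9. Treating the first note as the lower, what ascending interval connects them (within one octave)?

The 4th of C sus4 is F; the 5th of G#7b9 is D#.
F up to D# is 10 semitones, a half step wider than a major sixth, so the interval is augmented.

augmented sixth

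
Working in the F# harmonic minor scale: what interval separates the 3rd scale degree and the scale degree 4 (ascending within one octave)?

major 2nd

Spelling the F# harmonic minor scale: F# G# A B C# D E#.
3rd scale degree = A; 4th degree = B.
A up to B spans 2 letter names and 2 semitones — a major second.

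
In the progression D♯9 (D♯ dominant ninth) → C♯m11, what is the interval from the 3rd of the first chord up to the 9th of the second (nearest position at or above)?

m6

D♯9 (D♯ dominant ninth) has F𝄪 as its 3rd, and C♯m11 has D♯ as its 9th.
F𝄪 up to D♯ is 8 semitones, a half step narrower than a major sixth, so the interval is minor.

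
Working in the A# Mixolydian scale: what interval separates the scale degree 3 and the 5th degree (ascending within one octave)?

minor 3rd

A# mixolydian: A# B# C## D# E# F## G#.
Scale degree 3 = C##; 5th scale degree = E#.
C## up to E# is 3 semitones, a half step narrower than a major third, so the interval is minor.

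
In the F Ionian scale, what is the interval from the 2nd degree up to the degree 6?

The scale runs F G A Bb C D E.
2nd degree = G; 6th scale degree = D.
Counting 5 letters and 7 half steps from G gives a perfect fifth.

perfect fifth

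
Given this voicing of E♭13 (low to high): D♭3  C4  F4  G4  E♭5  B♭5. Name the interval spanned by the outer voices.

The outer voices are D♭3 and B♭5.
D♭ up to B♭ spans 20 letter names and 33 semitones — a major 20th.

M20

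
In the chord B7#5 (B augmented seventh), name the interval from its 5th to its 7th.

Spelling the chord: B-D#-F##-A.
5th = F##; 7th = A.
F## up to A is 2 semitones, a whole step narrower than a major third, so the interval is diminished.

diminished third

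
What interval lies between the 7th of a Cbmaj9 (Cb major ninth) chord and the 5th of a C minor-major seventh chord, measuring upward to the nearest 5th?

major sixth

The 7th of Cbmaj9 (Cb major ninth) is Bb; the 5th of C minor-major seventh is G.
From Bb to G is 9 semitones, exactly the major sixth.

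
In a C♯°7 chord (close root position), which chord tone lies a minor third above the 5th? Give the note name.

Spelling the chord: C♯ E G B♭.
The 5th is G. A minor third above G is B♭.
B♭ is the chord's 7th.

Bb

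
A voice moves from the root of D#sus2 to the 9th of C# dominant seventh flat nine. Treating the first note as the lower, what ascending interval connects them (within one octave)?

The root of D#sus2 is D#; the 9th of C# dominant seventh flat nine is D.
D# up to D is 11 semitones, a half step narrower than a perfect octave, so the interval is diminished.

diminished 8th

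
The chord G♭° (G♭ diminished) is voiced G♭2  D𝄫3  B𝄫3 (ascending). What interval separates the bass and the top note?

minor tenth

The outer voices are G♭2 and B𝄫3.
G♭ up to B𝄫 is 15 semitones, a half step narrower than a major tenth, so the interval is minor.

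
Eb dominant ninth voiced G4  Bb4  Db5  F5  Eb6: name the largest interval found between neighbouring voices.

minor seventh

Adjacent intervals: G4→Bb4 = minor third; Bb4→Db5 = minor third; Db5→F5 = major third; F5→Eb6 = minor seventh.
The largest is F5 to Eb6, a minor seventh (10 semitones).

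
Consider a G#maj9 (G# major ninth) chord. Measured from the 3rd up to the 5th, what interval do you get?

Spelling the chord: G#, B#, D#, F##, A#.
The 3rd is B# and the 5th is D#.
B# up to D# is 3 semitones, a half step narrower than a major third, so the interval is minor.

minor third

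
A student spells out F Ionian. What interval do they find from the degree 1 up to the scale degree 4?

perfect fourth

Spelling F Ionian: F G A Bb C D E.
That puts F below Bb.
F up to Bb spans 4 letter names and 5 semitones — a perfect fourth.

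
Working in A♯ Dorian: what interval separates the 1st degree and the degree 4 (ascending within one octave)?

perfect fourth

A♯ dorian: A♯ B♯ C♯ D♯ E♯ F𝄪 G♯.
1st degree = A♯; scale degree 4 = D♯.
Counting 4 letters and 5 half steps from A♯ gives a perfect fourth.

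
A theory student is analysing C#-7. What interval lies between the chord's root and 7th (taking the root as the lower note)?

minor seventh

Spelling the chord: C# E G# B.
The root is C# and the 7th is B.
7 letter names make it a seventh; at 10 semitones (a half step narrower than major) the quality is minor.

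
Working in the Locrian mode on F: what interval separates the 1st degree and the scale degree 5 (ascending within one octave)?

Spelling the Locrian mode on F: F Gb Ab Bb Cb Db Eb.
So we need the interval from F up to Cb.
5 letter names make it a fifth; at 6 semitones (a half step narrower than perfect) the quality is diminished.

diminished fifth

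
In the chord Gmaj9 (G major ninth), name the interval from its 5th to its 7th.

The chord tones of Gmaj9 (G major ninth) are G–B–D–F#–A.
That puts D below F#.
Counting 3 letters and 4 half steps from D gives a major third.

M3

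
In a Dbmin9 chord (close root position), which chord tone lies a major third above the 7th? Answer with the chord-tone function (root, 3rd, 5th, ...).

9th

Db minor ninth: Db Fb Ab Cb Eb.
The 7th is Cb. A major third above Cb is Eb.
Eb is the chord's 9th.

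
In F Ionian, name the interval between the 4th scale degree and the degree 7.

augmented fourth

F major: F G A Bb C D E.
4th scale degree = Bb; scale degree 7 = E.
From Bb to E: 6 semitones over a fourth = augmented.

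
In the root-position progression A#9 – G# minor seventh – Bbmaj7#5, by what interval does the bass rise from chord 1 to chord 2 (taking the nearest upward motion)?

m7

The roots are A# and G#.
From A# to G#: 10 semitones over a seventh = minor.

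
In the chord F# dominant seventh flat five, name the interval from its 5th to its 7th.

major 3rd

Spelling the chord: F# A# C E.
The 5th is C and the 7th is E.
From C to E is 4 semitones, exactly the major third.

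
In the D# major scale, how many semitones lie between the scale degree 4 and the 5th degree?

2

The scale is D# E# F## G# A# B# C##.
G# up to A# is a major second — 2 semitones.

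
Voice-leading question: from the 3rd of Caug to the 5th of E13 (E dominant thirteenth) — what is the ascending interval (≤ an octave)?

P5

Caug has E as its 3rd, and E13 (E dominant thirteenth) has B as its 5th.
E up to B spans 5 letter names and 7 semitones — a perfect fifth.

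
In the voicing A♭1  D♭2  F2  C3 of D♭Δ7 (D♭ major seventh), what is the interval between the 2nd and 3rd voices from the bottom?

Those voices are D♭2 and F2.
Counting 3 letters and 4 half steps from D♭ gives a major third.

major third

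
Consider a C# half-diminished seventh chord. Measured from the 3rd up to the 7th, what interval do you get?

perfect fifth

C#ø is spelled C# E G B.
3rd = E; 7th = B.
Counting 5 letters and 7 half steps from E gives a perfect fifth.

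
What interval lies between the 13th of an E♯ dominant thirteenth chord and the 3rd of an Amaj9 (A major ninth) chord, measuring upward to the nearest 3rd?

The 13th of E♯ dominant thirteenth is C𝄪; the 3rd of Amaj9 (A major ninth) is C♯.
C𝄪 up to C♯ is 11 semitones, a half step narrower than a perfect octave, so the interval is diminished.

diminished octave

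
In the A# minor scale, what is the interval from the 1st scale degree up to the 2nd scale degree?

major second

A# natural minor: A# B# C# D# E# F# G#.
1st scale degree = A#; 2nd scale degree = B#.
Counting 2 letters and 2 half steps from A# gives a major second.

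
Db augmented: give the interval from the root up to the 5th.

Db+ (Db augmented) is spelled Db-F-A.
Root = Db; 5th = A.
From Db to A: 8 semitones over a fifth = augmented.

A5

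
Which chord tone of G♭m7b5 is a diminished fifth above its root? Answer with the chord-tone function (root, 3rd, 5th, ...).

5th

G♭ half-diminished seventh: G♭ B𝄫 D𝄫 F♭.
The root is G♭. A diminished fifth above G♭ is D𝄫.
D𝄫 is the chord's 5th.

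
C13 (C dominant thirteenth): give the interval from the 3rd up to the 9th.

Spelling the chord: C E G Bb D A.
So we need the interval from E up to D.
7 letter names make it a seventh; at 10 semitones (a half step narrower than major) the quality is minor.

minor seventh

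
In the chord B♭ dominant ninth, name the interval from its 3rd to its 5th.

minor 3rd

B♭9 (B♭ dominant ninth): B♭, D, F, A♭, C.
That puts D below F.
3 letter names make it a third; at 3 semitones (a half step narrower than major) the quality is minor.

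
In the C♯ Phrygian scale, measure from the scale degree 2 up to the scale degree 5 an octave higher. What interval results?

Spelling the C♯ Phrygian scale: C♯ D E F♯ G♯ A B.
That puts D below G♯.
D up to G♯ is 18 semitones, a half step wider than a perfect eleventh, so the interval is augmented.

augmented eleventh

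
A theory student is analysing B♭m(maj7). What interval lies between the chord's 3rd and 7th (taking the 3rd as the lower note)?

augmented 5th

Spelling the chord: B♭, D♭, F, A.
So we need the interval from D♭ up to A.
From D♭ to A: 8 semitones over a fifth = augmented.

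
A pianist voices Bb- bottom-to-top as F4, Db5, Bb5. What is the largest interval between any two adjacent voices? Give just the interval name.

major sixth

Adjacent intervals: F4→Db5 = minor sixth; Db5→Bb5 = major sixth.
The largest is Db5 to Bb5, a major sixth (9 semitones).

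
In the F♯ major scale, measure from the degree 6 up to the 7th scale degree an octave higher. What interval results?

Spelling the F♯ major scale: F♯ G♯ A♯ B C♯ D♯ E♯.
Degree 6 = D♯; degree 7 (up an octave) = E♯.
D♯ up to E♯ spans 9 letter names and 14 semitones — a major ninth.

major ninth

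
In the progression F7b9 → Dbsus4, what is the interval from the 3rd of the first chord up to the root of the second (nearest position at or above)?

The 3rd of F7b9 is A; the root of Dbsus4 is Db.
From A to Db: 4 semitones over a fourth = diminished.

diminished fourth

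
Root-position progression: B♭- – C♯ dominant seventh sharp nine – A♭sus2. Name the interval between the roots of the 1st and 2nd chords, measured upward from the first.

The roots are B♭ and C♯.
From B♭ to C♯: 3 semitones over a second = augmented.

augmented second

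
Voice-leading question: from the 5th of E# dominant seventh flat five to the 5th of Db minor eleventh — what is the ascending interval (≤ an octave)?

d7

The 5th of E# dominant seventh flat five is B; the 5th of Db minor eleventh is Ab.
7 letter names make it a seventh; at 9 semitones (a whole step narrower than major) the quality is diminished.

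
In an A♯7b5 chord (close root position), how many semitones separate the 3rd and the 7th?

The chord tones of A♯7b5 are A♯-C𝄪-E-G♯.
C𝄪 to G♯ is a diminished fifth: 6 semitones.

6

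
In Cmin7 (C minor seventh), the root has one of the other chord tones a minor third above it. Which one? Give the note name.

C minor seventh: C, E♭, G, B♭.
The root is C. A minor third above C is E♭.
E♭ is the chord's 3rd.

Eb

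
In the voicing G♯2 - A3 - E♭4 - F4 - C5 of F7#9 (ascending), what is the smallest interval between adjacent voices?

major second

Adjacent intervals: G♯2→A3 = minor ninth; A3→E♭4 = diminished fifth; E♭4→F4 = major second; F4→C5 = perfect fifth.
The smallest is E♭4 to F4, a major second (2 semitones).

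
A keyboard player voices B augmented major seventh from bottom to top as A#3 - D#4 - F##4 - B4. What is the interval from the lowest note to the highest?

The outer voices are A#3 and B4.
A# up to B is 13 semitones, a half step narrower than a major ninth, so the interval is minor.

minor ninth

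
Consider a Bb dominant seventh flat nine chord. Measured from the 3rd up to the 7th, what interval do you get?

The chord tones of Bb7b9 (Bb dominant seventh flat nine) are Bb–D–F–Ab–Cb.
The 3rd is D and the 7th is Ab.
From D to Ab: 6 semitones over a fifth = diminished.

diminished 5th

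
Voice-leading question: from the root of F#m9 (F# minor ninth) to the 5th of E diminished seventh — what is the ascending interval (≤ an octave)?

diminished fourth

F#m9 (F# minor ninth) has F# as its root, and E diminished seventh has Bb as its 5th.
4 letter names make it a fourth; at 4 semitones (a half step narrower than perfect) the quality is diminished.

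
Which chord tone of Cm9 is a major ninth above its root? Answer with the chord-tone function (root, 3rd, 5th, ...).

Cm9: C E♭ G B♭ D.
The root is C. A major ninth above C is D.
D is the chord's 9th.

9th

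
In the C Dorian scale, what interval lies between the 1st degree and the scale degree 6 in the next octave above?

Spelling the C Dorian scale: C D Eb F G A Bb.
That puts C below A.
Counting 13 letters and 21 half steps from C gives a major thirteenth.

M13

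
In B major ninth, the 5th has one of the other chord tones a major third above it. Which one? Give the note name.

B major ninth is spelled B-D#-F#-A#-C#.
The 5th is F#. A major third above F# is A#.
A# is the chord's 7th.

A#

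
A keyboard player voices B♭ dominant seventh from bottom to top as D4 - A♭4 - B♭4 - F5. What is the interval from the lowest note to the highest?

The outer voices are D4 and F5.
10 letter names make it a tenth; at 15 semitones (a half step narrower than major) the quality is minor.

minor 10th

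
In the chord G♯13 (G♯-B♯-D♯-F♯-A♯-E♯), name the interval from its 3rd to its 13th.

perfect eleventh

3rd = B♯; 13th = E♯.
B♯ up to E♯ spans 11 letter names and 17 semitones — a perfect eleventh.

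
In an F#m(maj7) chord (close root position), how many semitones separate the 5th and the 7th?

Spelling the chord: F#–A–C#–E#.
C# to E# is a major third: 4 semitones.

4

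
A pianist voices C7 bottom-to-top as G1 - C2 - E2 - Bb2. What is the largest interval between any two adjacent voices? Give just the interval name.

diminished 5th

Adjacent intervals: G1→C2 = perfect fourth; C2→E2 = major third; E2→Bb2 = diminished fifth.
The largest is E2 to Bb2, a diminished fifth (6 semitones).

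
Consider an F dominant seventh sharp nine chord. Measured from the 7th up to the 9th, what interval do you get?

A3

The chord tones of F dominant seventh sharp nine are F A C Eb G#.
That puts Eb below G#.
Eb up to G# is 5 semitones, a half step wider than a major third, so the interval is augmented.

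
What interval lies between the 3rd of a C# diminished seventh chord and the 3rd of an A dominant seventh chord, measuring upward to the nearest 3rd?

The 3rd of C# diminished seventh is E; the 3rd of A dominant seventh is C#.
From E to C# is 9 semitones, exactly the major sixth.

major sixth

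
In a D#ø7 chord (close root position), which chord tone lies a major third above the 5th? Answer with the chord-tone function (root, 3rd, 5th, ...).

D#ø: D#, F#, A, C#.
The 5th is A. A major third above A is C#.
C# is the chord's 7th.

7th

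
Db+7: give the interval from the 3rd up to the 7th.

The chord tones of Db+7 (Db augmented seventh) are Db, F, A, Cb.
So we need the interval from F up to Cb.
5 letter names make it a fifth; at 6 semitones (a half step narrower than perfect) the quality is diminished.

d5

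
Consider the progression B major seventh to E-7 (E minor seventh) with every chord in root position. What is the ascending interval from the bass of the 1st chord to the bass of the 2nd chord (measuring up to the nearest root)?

P4

The roots are B and E.
From B to E is 5 semitones, exactly the perfect fourth.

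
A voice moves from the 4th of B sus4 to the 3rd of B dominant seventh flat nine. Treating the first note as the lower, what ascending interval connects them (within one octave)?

The 4th of B sus4 is E; the 3rd of B dominant seventh flat nine is D#.
From E to D# is 11 semitones, exactly the major seventh.

major 7th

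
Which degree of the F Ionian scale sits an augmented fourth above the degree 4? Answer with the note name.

The scale is F G A Bb C D E.
The degree 4 is Bb; an augmented fourth above that is E — scale degree 7.

E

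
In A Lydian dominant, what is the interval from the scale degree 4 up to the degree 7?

d4

The scale runs A B C# D# E F# G.
That puts D# below G.
D# up to G is 4 semitones, a half step narrower than a perfect fourth, so the interval is diminished.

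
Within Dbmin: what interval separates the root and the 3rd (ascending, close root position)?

Spelling the chord: Db Fb Ab.
So we need the interval from Db up to Fb.
3 letter names make it a third; at 3 semitones (a half step narrower than major) the quality is minor.

minor third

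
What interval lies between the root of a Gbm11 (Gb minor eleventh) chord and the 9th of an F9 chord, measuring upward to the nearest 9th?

A1

Gbm11 (Gb minor eleventh) has Gb as its root, and F9 has G as its 9th.
1 letter names make it a unison; at 1 semitone (a half step wider than perfect) the quality is augmented.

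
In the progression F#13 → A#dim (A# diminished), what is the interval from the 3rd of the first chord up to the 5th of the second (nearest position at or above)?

diminished fifth

The 3rd of F#13 is A#; the 5th of A#dim (A# diminished) is E.
5 letter names make it a fifth; at 6 semitones (a half step narrower than perfect) the quality is diminished.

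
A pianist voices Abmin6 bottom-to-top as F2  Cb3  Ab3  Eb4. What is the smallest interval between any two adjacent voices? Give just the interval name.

Adjacent intervals: F2→Cb3 = diminished fifth; Cb3→Ab3 = major sixth; Ab3→Eb4 = perfect fifth.
The smallest is F2 to Cb3, a diminished fifth (6 semitones).

diminished fifth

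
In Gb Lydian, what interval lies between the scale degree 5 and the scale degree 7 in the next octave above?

Spelling Gb Lydian: Gb Ab Bb C Db Eb F.
The scale degree 5 is Db and the 7th degree (up an octave) is F.
From Db to F is 16 semitones, exactly the major tenth.

M10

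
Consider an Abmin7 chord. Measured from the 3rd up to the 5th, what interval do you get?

Ab-7: Ab, Cb, Eb, Gb.
So we need the interval from Cb up to Eb.
Counting 3 letters and 4 half steps from Cb gives a major third.

major third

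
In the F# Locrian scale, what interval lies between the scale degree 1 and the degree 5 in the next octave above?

diminished twelfth

Spelling the F# Locrian scale: F# G A B C D E.
The scale degree 1 is F# and the degree 5 (up an octave) is C.
12 letter names make it a twelfth; at 18 semitones (a half step narrower than perfect) the quality is diminished.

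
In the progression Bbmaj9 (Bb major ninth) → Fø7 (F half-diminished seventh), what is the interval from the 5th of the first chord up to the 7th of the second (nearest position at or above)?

minor seventh

Bbmaj9 (Bb major ninth) has F as its 5th, and Fø7 (F half-diminished seventh) has Eb as its 7th.
From F to Eb: 10 semitones over a seventh = minor.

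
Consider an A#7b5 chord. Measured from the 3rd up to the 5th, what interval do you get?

Spelling the chord: A#, C##, E, G#.
The 3rd is C## and the 5th is E.
From C## to E: 2 semitones over a third = diminished.

d3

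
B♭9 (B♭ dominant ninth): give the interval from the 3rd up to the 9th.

m7

B♭9 is spelled B♭–D–F–A♭–C.
That puts D below C.
D up to C is 10 semitones, a half step narrower than a major seventh, so the interval is minor.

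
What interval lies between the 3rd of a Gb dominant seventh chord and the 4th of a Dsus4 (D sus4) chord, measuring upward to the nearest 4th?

The 3rd of Gb dominant seventh is Bb; the 4th of Dsus4 (D sus4) is G.
Counting 6 letters and 9 half steps from Bb gives a major sixth.

major sixth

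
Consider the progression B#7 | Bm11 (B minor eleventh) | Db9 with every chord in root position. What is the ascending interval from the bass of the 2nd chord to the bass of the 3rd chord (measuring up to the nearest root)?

The roots are B and Db.
B up to Db is 2 semitones, a whole step narrower than a major third, so the interval is diminished.

diminished third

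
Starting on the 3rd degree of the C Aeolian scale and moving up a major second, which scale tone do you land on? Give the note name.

F

The scale is C D E♭ F G A♭ B♭.
The 3rd degree is E♭; a major second above that is F — scale degree 4.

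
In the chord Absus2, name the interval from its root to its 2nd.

Absus2 (Ab sus2): Ab–Bb–Eb.
The root is Ab and the 2nd is Bb.
Counting 2 letters and 2 half steps from Ab gives a major second.

major 2nd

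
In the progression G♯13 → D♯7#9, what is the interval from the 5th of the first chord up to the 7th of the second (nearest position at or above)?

The 5th of G♯13 is D♯; the 7th of D♯7#9 is C♯.
D♯ up to C♯ is 10 semitones, a half step narrower than a major seventh, so the interval is minor.

minor 7th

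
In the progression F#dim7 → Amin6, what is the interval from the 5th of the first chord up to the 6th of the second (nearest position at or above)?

augmented 4th

F#dim7 has C as its 5th, and Amin6 has F# as its 6th.
From C to F#: 6 semitones over a fourth = augmented.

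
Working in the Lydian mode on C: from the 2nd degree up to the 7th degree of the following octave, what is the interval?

major 13th

C lydian: C D E F# G A B.
2nd degree = D; 7th scale degree (up an octave) = B.
D up to B spans 13 letter names and 21 semitones — a major thirteenth.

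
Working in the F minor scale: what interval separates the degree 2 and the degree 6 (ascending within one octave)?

Spelling the F minor scale: F G A♭ B♭ C D♭ E♭.
So we need the interval from G up to D♭.
5 letter names make it a fifth; at 6 semitones (a half step narrower than perfect) the quality is diminished.

d5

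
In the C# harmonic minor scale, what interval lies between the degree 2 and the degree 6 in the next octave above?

Spelling the C# harmonic minor scale: C# D# E F# G# A B#.
Degree 2 = D#; scale degree 6 (up an octave) = A.
From D# to A: 18 semitones over a twelfth = diminished.

diminished twelfth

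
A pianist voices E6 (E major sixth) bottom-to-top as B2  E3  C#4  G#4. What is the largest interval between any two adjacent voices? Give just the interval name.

Adjacent intervals: B2→E3 = perfect fourth; E3→C#4 = major sixth; C#4→G#4 = perfect fifth.
The largest is E3 to C#4, a major sixth (9 semitones).

major sixth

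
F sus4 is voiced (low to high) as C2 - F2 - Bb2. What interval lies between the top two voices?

perfect 4th

Those voices are F2 and Bb2.
F up to Bb spans 4 letter names and 5 semitones — a perfect fourth.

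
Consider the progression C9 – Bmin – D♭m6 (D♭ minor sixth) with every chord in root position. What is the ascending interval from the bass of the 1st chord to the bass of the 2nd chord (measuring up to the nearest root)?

major seventh

The roots are C and B.
C up to B spans 7 letter names and 11 semitones — a major seventh.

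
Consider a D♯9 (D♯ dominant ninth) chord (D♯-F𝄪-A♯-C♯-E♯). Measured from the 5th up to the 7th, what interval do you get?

minor third

That puts A♯ below C♯.
From A♯ to C♯: 3 semitones over a third = minor.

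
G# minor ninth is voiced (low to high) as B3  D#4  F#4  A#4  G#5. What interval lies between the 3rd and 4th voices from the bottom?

Those voices are F#4 and A#4.
Counting 3 letters and 4 half steps from F# gives a major third.

major third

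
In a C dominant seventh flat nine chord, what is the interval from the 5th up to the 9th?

d5

C7b9 (C dominant seventh flat nine): C, E, G, Bb, Db.
The 5th is G and the 9th is Db.
G up to Db is 6 semitones, a half step narrower than a perfect fifth, so the interval is diminished.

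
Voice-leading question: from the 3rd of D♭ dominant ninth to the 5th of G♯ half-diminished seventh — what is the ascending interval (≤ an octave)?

The 3rd of D♭ dominant ninth is F; the 5th of G♯ half-diminished seventh is D.
From F to D is 9 semitones, exactly the major sixth.

major sixth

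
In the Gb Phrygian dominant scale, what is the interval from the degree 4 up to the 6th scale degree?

The scale runs Gb Abb Bb Cb Db Ebb Fb.
So we need the interval from Cb up to Ebb.
Cb up to Ebb is 3 semitones, a half step narrower than a major third, so the interval is minor.

m3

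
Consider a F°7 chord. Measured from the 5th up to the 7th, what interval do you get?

minor 3rd

The chord tones of F°7 are F, A♭, C♭, E𝄫.
The 5th is C♭ and the 7th is E𝄫.
C♭ up to E𝄫 is 3 semitones, a half step narrower than a major third, so the interval is minor.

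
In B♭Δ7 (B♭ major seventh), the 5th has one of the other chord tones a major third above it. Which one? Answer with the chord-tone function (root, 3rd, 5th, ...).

7th

Spelling the chord: B♭ D F A.
The 5th is F. A major third above F is A.
A is the chord's 7th.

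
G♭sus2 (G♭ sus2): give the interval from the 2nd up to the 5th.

perfect 4th

Spelling the chord: G♭–A♭–D♭.
So we need the interval from A♭ up to D♭.
A♭ up to D♭ spans 4 letter names and 5 semitones — a perfect fourth.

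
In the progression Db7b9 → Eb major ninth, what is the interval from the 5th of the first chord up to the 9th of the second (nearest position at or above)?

Db7b9 has Ab as its 5th, and Eb major ninth has F as its 9th.
Ab up to F spans 6 letter names and 9 semitones — a major sixth.

M6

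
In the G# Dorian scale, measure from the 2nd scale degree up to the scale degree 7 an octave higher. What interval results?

G# dorian: G# A# B C# D# E# F#.
That puts A# below F#.
From A# to F#: 20 semitones over a thirteenth = minor.

minor 13th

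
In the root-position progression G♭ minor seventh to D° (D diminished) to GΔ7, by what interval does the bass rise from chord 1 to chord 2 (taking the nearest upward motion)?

The roots are G♭ and D.
5 letter names make it a fifth; at 8 semitones (a half step wider than perfect) the quality is augmented.

augmented 5th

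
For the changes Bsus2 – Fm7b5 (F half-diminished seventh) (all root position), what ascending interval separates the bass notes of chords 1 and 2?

d5

The roots are B and F.
From B to F: 6 semitones over a fifth = diminished.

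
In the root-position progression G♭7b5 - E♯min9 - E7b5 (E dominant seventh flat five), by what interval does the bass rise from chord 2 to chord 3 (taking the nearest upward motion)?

The roots are E♯ and E.
E♯ up to E is 11 semitones, a half step narrower than a perfect octave, so the interval is diminished.

diminished octave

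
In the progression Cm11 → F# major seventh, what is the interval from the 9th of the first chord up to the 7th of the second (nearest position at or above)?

augmented 2nd

The 9th of Cm11 is D; the 7th of F# major seventh is E#.
2 letter names make it a second; at 3 semitones (a half step wider than major) the quality is augmented.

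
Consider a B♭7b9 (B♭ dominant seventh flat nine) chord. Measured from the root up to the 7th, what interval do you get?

B♭7b9 (B♭ dominant seventh flat nine): B♭-D-F-A♭-C♭.
So we need the interval from B♭ up to A♭.
7 letter names make it a seventh; at 10 semitones (a half step narrower than major) the quality is minor.

minor 7th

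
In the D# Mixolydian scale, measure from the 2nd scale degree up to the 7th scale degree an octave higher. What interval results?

The scale runs D# E# F## G# A# B# C#.
So we need the interval from E# up to C#.
E# up to C# is 20 semitones, a half step narrower than a major thirteenth, so the interval is minor.

minor 13th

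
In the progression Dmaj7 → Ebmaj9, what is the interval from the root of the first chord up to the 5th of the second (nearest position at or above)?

m6

The root of Dmaj7 is D; the 5th of Ebmaj9 is Bb.
From D to Bb: 8 semitones over a sixth = minor.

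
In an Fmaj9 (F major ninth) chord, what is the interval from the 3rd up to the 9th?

Fmaj9: F, A, C, E, G.
So we need the interval from A up to G.
A up to G is 10 semitones, a half step narrower than a major seventh, so the interval is minor.

minor 7th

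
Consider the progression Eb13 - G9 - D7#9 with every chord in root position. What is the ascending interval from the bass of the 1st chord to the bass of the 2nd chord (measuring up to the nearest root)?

M3

The roots are Eb and G.
Eb up to G spans 3 letter names and 4 semitones — a major third.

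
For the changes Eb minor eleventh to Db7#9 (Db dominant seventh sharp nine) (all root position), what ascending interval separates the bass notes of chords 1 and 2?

minor seventh

The roots are Eb and Db.
From Eb to Db: 10 semitones over a seventh = minor.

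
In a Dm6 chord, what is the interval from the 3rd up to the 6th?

The chord tones of Dmin6 are D-F-A-B.
So we need the interval from F up to B.
F up to B is 6 semitones, a half step wider than a perfect fourth, so the interval is augmented.

augmented 4th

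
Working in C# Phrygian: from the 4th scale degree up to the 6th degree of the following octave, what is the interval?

Spelling C# Phrygian: C# D E F# G# A B.
The 4th scale degree is F# and the 6th degree (up an octave) is A.
From F# to A: 15 semitones over a tenth = minor.

minor tenth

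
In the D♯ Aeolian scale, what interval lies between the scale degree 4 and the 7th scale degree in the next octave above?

The scale runs D♯ E♯ F♯ G♯ A♯ B C♯.
So we need the interval from G♯ up to C♯.
G♯ up to C♯ spans 11 letter names and 17 semitones — a perfect eleventh.

perfect 11th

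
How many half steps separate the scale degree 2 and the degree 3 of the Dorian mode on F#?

The scale is F# G# A B C# D# E.
G# up to A is a minor second — 1 semitone.

1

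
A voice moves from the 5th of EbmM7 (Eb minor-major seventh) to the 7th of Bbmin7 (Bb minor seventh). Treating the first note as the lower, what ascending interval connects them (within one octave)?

EbmM7 (Eb minor-major seventh) has Bb as its 5th, and Bbmin7 (Bb minor seventh) has Ab as its 7th.
From Bb to Ab: 10 semitones over a seventh = minor.

minor seventh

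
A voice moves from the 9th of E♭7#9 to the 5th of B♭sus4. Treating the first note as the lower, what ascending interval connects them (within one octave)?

The 9th of E♭7#9 is F♯; the 5th of B♭sus4 is F.
F♯ up to F is 11 semitones, a half step narrower than a perfect octave, so the interval is diminished.

diminished octave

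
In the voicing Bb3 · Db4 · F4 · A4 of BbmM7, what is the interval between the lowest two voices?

minor 3rd

Those voices are Bb3 and Db4.
3 letter names make it a third; at 3 semitones (a half step narrower than major) the quality is minor.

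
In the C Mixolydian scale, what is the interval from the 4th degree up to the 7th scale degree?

Spelling the C Mixolydian scale: C D E F G A Bb.
The 4th degree is F and the 7th degree is Bb.
F up to Bb spans 4 letter names and 5 semitones — a perfect fourth.

perfect fourth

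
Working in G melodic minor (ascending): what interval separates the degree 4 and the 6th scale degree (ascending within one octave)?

M3

The scale runs G A B♭ C D E F♯.
That puts C below E.
Counting 3 letters and 4 half steps from C gives a major third.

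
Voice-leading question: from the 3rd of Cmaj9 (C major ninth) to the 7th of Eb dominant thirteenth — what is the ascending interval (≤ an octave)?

Cmaj9 (C major ninth) has E as its 3rd, and Eb dominant thirteenth has Db as its 7th.
E up to Db is 9 semitones, a whole step narrower than a major seventh, so the interval is diminished.

d7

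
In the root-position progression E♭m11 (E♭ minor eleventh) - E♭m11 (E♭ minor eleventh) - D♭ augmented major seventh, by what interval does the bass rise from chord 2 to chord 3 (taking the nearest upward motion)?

minor seventh

The roots are E♭ and D♭.
E♭ up to D♭ is 10 semitones, a half step narrower than a major seventh, so the interval is minor.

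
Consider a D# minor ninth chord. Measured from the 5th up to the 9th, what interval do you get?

perfect 5th

D#min9 (D# minor ninth) is spelled D#–F#–A#–C#–E#.
That puts A# below E#.
From A# to E# is 7 semitones, exactly the perfect fifth.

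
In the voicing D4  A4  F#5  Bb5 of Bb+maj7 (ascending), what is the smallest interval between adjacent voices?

d4

Adjacent intervals: D4→A4 = perfect fifth; A4→F#5 = major sixth; F#5→Bb5 = diminished fourth.
The smallest is F#5 to Bb5, a diminished fourth (4 semitones).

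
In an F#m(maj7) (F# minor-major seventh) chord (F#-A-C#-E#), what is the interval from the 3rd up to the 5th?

M3

That puts A below C#.
A up to C# spans 3 letter names and 4 semitones — a major third.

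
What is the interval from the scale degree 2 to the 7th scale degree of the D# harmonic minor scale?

D# harmonic minor: D# E# F# G# A# B C##.
So we need the interval from E# up to C##.
From E# to C## is 9 semitones, exactly the major sixth.

major sixth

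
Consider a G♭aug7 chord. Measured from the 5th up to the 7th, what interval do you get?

diminished third

The chord tones of G♭ augmented seventh are G♭ B♭ D F♭.
So we need the interval from D up to F♭.
D up to F♭ is 2 semitones, a whole step narrower than a major third, so the interval is diminished.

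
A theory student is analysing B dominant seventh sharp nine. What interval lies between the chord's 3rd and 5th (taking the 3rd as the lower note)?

minor third

B7#9: B, D#, F#, A, C##.
That puts D# below F#.
D# up to F# is 3 semitones, a half step narrower than a major third, so the interval is minor.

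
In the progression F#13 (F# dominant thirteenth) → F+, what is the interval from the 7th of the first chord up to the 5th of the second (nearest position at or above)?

major sixth

The 7th of F#13 (F# dominant thirteenth) is E; the 5th of F+ is C#.
From E to C# is 9 semitones, exactly the major sixth.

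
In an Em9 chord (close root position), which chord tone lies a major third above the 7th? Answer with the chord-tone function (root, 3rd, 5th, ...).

E minor ninth is spelled E G B D F♯.
The 7th is D. A major third above D is F♯.
F♯ is the chord's 9th.

9th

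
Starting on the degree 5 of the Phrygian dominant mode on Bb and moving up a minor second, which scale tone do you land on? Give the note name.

The scale is Bb Cb D Eb F Gb Ab.
The degree 5 is F; a minor second above that is Gb — scale degree 6.

Gb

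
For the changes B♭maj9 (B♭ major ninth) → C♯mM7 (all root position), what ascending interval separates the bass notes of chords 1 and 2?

The roots are B♭ and C♯.
B♭ up to C♯ is 3 semitones, a half step wider than a major second, so the interval is augmented.

augmented second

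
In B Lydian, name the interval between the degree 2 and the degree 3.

Spelling B Lydian: B C# D# E# F# G# A#.
Degree 2 = C#; degree 3 = D#.
Counting 2 letters and 2 half steps from C# gives a major second.

major second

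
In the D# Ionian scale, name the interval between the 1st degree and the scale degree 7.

major 7th

D# major: D# E# F## G# A# B# C##.
That puts D# below C##.
Counting 7 letters and 11 half steps from D# gives a major seventh.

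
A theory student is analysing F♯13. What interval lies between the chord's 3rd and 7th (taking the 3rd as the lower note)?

d5

The chord tones of F♯13 are F♯, A♯, C♯, E, G♯, D♯.
So we need the interval from A♯ up to E.
A♯ up to E is 6 semitones, a half step narrower than a perfect fifth, so the interval is diminished.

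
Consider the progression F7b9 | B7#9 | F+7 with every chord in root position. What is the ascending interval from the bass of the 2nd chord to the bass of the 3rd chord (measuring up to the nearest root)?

The roots are B and F.
B up to F is 6 semitones, a half step narrower than a perfect fifth, so the interval is diminished.

diminished fifth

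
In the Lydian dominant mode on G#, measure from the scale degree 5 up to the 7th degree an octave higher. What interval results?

minor tenth

G# lydian dominant: G# A# B# C## D# E# F#.
So we need the interval from D# up to F#.
From D# to F#: 15 semitones over a tenth = minor.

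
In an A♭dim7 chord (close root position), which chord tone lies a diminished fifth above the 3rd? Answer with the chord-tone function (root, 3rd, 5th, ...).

The chord tones of A♭°7 (A♭ diminished seventh) are A♭, C♭, E𝄫, G𝄫.
The 3rd is C♭. A diminished fifth above C♭ is G𝄫.
G𝄫 is the chord's 7th.

7th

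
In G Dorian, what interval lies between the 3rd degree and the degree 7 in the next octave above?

perfect twelfth

G dorian: G A Bb C D E F.
So we need the interval from Bb up to F.
Counting 12 letters and 19 half steps from Bb gives a perfect twelfth.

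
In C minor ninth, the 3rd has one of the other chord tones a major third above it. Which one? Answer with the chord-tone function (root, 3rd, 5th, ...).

5th

Spelling the chord: C–Eb–G–Bb–D.
The 3rd is Eb. A major third above Eb is G.
G is the chord's 5th.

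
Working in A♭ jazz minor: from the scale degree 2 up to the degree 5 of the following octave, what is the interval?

Spelling A♭ jazz minor: A♭ B♭ C♭ D♭ E♭ F G.
The scale degree 2 is B♭ and the 5th scale degree (up an octave) is E♭.
From B♭ to E♭ is 17 semitones, exactly the perfect eleventh.

perfect eleventh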